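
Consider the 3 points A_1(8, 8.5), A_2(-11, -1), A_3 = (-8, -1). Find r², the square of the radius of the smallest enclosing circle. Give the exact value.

Side lengths²: A_1A_2² = 451.25, A_1A_3² = 346.25, A_2A_3² = 9.
Since A_1A_2² = 451.25 ≥ 346.25 + 9 = 355.25, the angle opposite A_1A_2 is not acute, so the smallest enclosing circle has A_1A_2 as diameter.
Centre = midpoint of A_1A_2 = (-1.5, 3.75), r² = 451.25/4 = 112.8125.

112.8125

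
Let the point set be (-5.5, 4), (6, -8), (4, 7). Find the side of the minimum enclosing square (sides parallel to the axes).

The bounding box has width 11.5 and height 15.
An axis-aligned square enclosing the set must have side ≥ max(width, height).
So the minimum side is max(11.5, 15) = 15.

15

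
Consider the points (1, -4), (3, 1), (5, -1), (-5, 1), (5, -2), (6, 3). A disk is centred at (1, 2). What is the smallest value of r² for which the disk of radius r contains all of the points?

The required radius is the distance from (1, 2) to the farthest point.
Squared distances: 36, 5, 25, 37, 32, 26.
Maximum is 37, attained at (-5, 1).

37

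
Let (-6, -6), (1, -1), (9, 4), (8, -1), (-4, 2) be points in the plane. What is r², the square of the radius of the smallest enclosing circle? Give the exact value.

81.25

A smallest enclosing disk is always determined by at most three of the input points on its boundary.
The farthest pair is (-6, -6)–(9, 4) with squared distance 325. The circle on this segment as diameter has centre (1.5, -1) and r² = 325/4 = 81.25.
Check (1, -1): distance² to centre = 0.25 ≤ 81.25, so it lies inside.
All remaining points lie in this disk, and no smaller disk contains both endpoints, so this is the minimum enclosing circle.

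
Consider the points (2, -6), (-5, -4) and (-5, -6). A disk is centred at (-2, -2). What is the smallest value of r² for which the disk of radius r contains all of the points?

The required radius is the distance from (-2, -2) to the farthest point.
Squared distances: 32, 13, 25.
Maximum is 32, attained at (2, -6).

32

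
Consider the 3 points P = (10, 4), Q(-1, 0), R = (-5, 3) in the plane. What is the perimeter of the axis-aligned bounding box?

Width = max x − min x = 10 − (-5) = 15.
Height = max y − min y = 4 − 0 = 4.
Perimeter = 2(15 + 4) = 38.

38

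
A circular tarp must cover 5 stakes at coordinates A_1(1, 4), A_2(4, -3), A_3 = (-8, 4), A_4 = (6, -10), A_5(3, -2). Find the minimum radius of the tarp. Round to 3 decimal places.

The minimum enclosing circle of a finite set is fixed by two of the points (as a diameter) or three (as a circumcircle).
The farthest pair is A_3–A_4 with squared distance 392. The circle on this segment as diameter has centre (-1, -3) and r² = 392/4 = 98.
Check A_1: distance² to centre = 53 ≤ 98, so it lies inside.
All remaining points lie in this disk, and no smaller disk contains both endpoints, so this is the minimum enclosing circle.
r = √98 ≈ 9.899.

9.899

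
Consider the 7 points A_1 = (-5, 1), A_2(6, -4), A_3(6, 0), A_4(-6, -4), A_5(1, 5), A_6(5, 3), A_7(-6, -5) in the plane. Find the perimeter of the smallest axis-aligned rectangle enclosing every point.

44

Width = max x − min x = 6 − (-6) = 12.
Height = max y − min y = 5 − (-5) = 10.
Perimeter = 2(12 + 10) = 44.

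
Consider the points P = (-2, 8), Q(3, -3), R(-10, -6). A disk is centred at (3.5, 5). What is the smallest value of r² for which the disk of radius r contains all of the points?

303.25

The required radius is the distance from (3.5, 5) to the farthest point.
Squared distances: 39.25, 64.25, 303.25.
Maximum is 303.25, attained at R.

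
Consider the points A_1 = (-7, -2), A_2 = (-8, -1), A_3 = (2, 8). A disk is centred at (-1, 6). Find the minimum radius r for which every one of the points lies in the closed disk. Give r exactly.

The required radius is the distance from (-1, 6) to the farthest point.
Squared distances: 100, 98, 13.
Maximum is 100, attained at A_1.
r = √100 = 10.

10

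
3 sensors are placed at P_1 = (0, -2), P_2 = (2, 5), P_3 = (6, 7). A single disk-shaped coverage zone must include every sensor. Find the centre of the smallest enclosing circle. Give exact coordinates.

(3, 2.5)

Side lengths²: P_1P_2² = 53, P_1P_3² = 117, P_2P_3² = 20.
Since P_1P_3² = 117 ≥ 53 + 20 = 73, the angle opposite P_1P_3 is not acute, so the smallest enclosing circle has P_1P_3 as diameter.
Centre = midpoint of P_1P_3 = (3, 2.5), r² = 117/4 = 29.25.
Centre = (3, 2.5).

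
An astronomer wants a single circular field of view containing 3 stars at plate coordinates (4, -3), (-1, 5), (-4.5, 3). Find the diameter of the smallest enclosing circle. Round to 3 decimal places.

10.404

Call the three points A, B, C in the order given.
Side lengths²: AB² = 89, AC² = 108.25, BC² = 16.25.
Since AC² = 108.25 ≥ 89 + 16.25 = 105.25, the angle opposite AC is not acute, so the smallest enclosing circle has AC as diameter.
Centre = midpoint of AC = (-0.25, 0), r² = 108.25/4 = 27.0625.
Diameter = 2r = 2√(27.0625) ≈ 10.404.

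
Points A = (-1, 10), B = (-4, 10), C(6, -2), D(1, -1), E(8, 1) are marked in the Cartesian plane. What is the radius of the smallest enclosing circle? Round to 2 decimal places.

7.81

The farthest pair is B–C with squared distance 244. The circle on this segment as diameter has centre (1, 4) and r² = 244/4 = 61.
Check A: distance² to centre = 40 ≤ 61, so it lies inside.
All remaining points lie in this disk, and no smaller disk contains both endpoints, so this is the minimum enclosing circle.
r = √61 ≈ 7.81.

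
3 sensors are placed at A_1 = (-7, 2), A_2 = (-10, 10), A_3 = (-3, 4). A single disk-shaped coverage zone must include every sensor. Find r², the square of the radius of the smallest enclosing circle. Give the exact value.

Side lengths²: A_1A_2² = 73, A_1A_3² = 20, A_2A_3² = 85.
Since A_2A_3² = 85 < 73 + 20 = 93, the triangle is acute, so the smallest enclosing circle is the circumcircle.
Circumcentre = (-259/38, 126/19), r² = 31025/1444.

31025/1444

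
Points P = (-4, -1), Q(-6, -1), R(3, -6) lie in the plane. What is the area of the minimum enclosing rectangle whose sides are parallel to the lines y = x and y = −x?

In coordinates u = x + y, v = x − y the rectangle is axis-aligned; the map (x,y)→(u,v) scales areas by 2.
u-values: -5, -7, -3; range = -3 − (-7) = 4.
v-values: -3, -5, 9; range = 9 − (-5) = 14.
Area = (4 × 14) / 2 = 28.

28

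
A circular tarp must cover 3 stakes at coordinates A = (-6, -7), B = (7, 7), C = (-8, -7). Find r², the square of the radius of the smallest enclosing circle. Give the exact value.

105.25

Side lengths²: AB² = 365, AC² = 4, BC² = 421.
Since BC² = 421 ≥ 365 + 4 = 369, the angle opposite BC is not acute, so the smallest enclosing circle has BC as diameter.
Centre = midpoint of BC = (-0.5, 0), r² = 421/4 = 105.25.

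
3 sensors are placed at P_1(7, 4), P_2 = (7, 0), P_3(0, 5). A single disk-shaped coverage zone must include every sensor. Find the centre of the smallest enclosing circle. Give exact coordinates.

Side lengths²: P_1P_2² = 16, P_1P_3² = 50, P_2P_3² = 74.
Since P_2P_3² = 74 ≥ 50 + 16 = 66, the angle opposite P_2P_3 is not acute, so the smallest enclosing circle has P_2P_3 as diameter.
Centre = midpoint of P_2P_3 = (3.5, 2.5), r² = 74/4 = 18.5.
Centre = (3.5, 2.5).

(3.5, 2.5)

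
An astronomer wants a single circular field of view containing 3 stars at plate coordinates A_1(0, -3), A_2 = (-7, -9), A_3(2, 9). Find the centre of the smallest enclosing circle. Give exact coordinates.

Side lengths²: A_1A_2² = 85, A_1A_3² = 148, A_2A_3² = 405.
Since A_2A_3² = 405 ≥ 148 + 85 = 233, the angle opposite A_2A_3 is not acute, so the smallest enclosing circle has A_2A_3 as diameter.
Centre = midpoint of A_2A_3 = (-2.5, 0), r² = 405/4 = 101.25.
Centre = (-2.5, 0).

(-2.5, 0)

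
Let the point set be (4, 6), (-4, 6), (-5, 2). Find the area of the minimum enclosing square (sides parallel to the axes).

81

The bounding box has width 9 and height 4.
An axis-aligned square enclosing the set must have side ≥ max(width, height).
So the minimum side is max(9, 4) = 9.
Area = 9² = 81.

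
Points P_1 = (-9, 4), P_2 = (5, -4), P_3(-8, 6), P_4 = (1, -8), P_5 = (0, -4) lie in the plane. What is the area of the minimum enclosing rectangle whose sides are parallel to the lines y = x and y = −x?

92

In coordinates u = x + y, v = x − y the rectangle is axis-aligned; the map (x,y)→(u,v) scales areas by 2.
u-values: -5, 1, -2, -7, -4; range = 1 − (-7) = 8.
v-values: -13, 9, -14, 9, 4; range = 9 − (-14) = 23.
Area = (8 × 23) / 2 = 92.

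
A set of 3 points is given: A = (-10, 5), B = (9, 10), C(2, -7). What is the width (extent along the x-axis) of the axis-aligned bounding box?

19

max x = 9, min x = -10, so width = 19.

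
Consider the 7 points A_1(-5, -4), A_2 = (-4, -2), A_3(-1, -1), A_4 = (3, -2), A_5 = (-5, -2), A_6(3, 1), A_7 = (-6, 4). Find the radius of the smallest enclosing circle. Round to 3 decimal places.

By Welzl's lemma the MEC is supported by two points (diametrically opposite) or three points (on a circumcircle).
The minimum enclosing circle is determined by three boundary points: A_1, A_4, A_7.
Their circumcentre is (-41/22, 5/11) with r² = 14365/484.
The farthest remaining point A_6 is at distance² 11593/484 ≤ 14365/484.
r = √(14365/484) ≈ 5.448.

5.448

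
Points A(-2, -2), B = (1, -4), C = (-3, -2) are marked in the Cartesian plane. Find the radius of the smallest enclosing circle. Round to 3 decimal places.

Side lengths²: AB² = 13, AC² = 1, BC² = 20.
Since BC² = 20 ≥ 13 + 1 = 14, the angle opposite BC is not acute, so the smallest enclosing circle has BC as diameter.
Centre = midpoint of BC = (-1, -3), r² = 20/4 = 5.
r = √5 ≈ 2.236.

2.236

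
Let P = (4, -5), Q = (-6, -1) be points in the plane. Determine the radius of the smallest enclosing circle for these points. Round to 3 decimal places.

5.385

The smallest circle enclosing two points has them as diameter endpoints.
Centre = midpoint = (-1, -3); r² = |PQ|²/4 = 116/4 = 29.
r = √29 ≈ 5.385.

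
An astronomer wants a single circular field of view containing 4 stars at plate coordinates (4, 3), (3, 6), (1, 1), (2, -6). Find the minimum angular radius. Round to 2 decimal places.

By Welzl's lemma the MEC is supported by two points (diametrically opposite) or three points (on a circumcircle).
The farthest pair is (3, 6)–(2, -6) with squared distance 145. The circle on this segment as diameter has centre (2.5, 0) and r² = 145/4 = 36.25.
Check (4, 3): distance² to centre = 11.25 ≤ 36.25, so it lies inside.
All remaining points lie in this disk, and no smaller disk contains both endpoints, so this is the minimum enclosing circle.
r = √(36.25) ≈ 6.02.

6.02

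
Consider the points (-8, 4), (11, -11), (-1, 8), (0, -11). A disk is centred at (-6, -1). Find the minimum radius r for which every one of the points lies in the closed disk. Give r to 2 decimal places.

The required radius is the distance from (-6, -1) to the farthest point.
Squared distances: 29, 389, 106, 136.
Maximum is 389, attained at (11, -11).
r = √389 ≈ 19.72.

19.72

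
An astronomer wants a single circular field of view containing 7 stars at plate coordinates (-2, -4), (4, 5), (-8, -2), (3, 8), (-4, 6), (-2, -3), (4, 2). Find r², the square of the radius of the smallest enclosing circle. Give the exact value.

55.25

A smallest enclosing disk is always determined by at most three of the input points on its boundary.
The farthest pair is (-8, -2)–(3, 8) with squared distance 221. The circle on this segment as diameter has centre (-2.5, 3) and r² = 221/4 = 55.25.
Check (-2, -4): distance² to centre = 49.25 ≤ 55.25, so it lies inside.
All remaining points lie in this disk, and no smaller disk contains both endpoints, so this is the minimum enclosing circle.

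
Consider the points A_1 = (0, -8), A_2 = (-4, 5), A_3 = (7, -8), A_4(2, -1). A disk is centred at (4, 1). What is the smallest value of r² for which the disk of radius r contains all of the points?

The required radius is the distance from (4, 1) to the farthest point.
Squared distances: 97, 80, 90, 8.
Maximum is 97, attained at A_1.

97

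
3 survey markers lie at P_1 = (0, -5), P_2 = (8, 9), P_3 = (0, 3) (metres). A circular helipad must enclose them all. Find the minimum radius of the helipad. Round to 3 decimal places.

8.062

Side lengths²: P_1P_2² = 260, P_1P_3² = 64, P_2P_3² = 100.
Since P_1P_2² = 260 ≥ 100 + 64 = 164, the angle opposite P_1P_2 is not acute, so the smallest enclosing circle has P_1P_2 as diameter.
Centre = midpoint of P_1P_2 = (4, 2), r² = 260/4 = 65.
r = √65 ≈ 8.062.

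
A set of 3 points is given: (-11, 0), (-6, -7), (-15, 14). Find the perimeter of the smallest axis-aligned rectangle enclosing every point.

Width = max x − min x = -6 − (-15) = 9.
Height = max y − min y = 14 − (-7) = 21.
Perimeter = 2(9 + 21) = 60.

60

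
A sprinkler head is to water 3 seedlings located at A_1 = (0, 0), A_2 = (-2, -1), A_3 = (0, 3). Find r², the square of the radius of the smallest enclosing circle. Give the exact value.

Side lengths²: A_1A_2² = 5, A_1A_3² = 9, A_2A_3² = 20.
Since A_2A_3² = 20 ≥ 9 + 5 = 14, the angle opposite A_2A_3 is not acute, so the smallest enclosing circle has A_2A_3 as diameter.
Centre = midpoint of A_2A_3 = (-1, 1), r² = 20/4 = 5.

5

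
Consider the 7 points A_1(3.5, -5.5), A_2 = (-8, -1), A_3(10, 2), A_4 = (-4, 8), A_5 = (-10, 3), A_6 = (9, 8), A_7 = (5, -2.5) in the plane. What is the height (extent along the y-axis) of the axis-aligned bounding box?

max y = 8, min y = -5.5, so height = 13.5.

13.5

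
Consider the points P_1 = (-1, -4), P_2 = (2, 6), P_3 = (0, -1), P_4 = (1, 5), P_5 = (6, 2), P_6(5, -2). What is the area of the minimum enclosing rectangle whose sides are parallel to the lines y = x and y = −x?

71.5

In coordinates u = x + y, v = x − y the rectangle is axis-aligned; the map (x,y)→(u,v) scales areas by 2.
u-values: -5, 8, -1, 6, 8, 3; range = 8 − (-5) = 13.
v-values: 3, -4, 1, -4, 4, 7; range = 7 − (-4) = 11.
Area = (13 × 11) / 2 = 71.5.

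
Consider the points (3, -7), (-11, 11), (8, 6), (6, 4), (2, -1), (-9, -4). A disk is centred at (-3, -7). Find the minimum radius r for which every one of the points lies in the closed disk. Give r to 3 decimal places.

The required radius is the distance from (-3, -7) to the farthest point.
Squared distances: 36, 388, 290, 202, 61, 45.
Maximum is 388, attained at (-11, 11).
r = √388 ≈ 19.698.

19.698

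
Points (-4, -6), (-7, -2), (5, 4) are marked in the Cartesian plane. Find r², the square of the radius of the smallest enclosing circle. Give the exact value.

Call the three points A, B, C in the order given.
Side lengths²: AB² = 25, AC² = 181, BC² = 180.
Since AC² = 181 < 180 + 25 = 205, the triangle is acute, so the smallest enclosing circle is the circumcircle.
Circumcentre = (-9/22, -2/11), r² = 22625/484.

22625/484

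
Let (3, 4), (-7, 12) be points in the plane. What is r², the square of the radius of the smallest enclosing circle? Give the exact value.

The smallest circle enclosing two points has them as diameter endpoints.
Centre = midpoint = (-2, 8); r² = |(3, 4)−(-7, 12)|²/4 = 164/4 = 41.

41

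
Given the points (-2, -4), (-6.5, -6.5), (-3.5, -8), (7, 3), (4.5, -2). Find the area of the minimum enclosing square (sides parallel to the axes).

The bounding box has width 13.5 and height 11.
An axis-aligned square enclosing the set must have side ≥ max(width, height).
So the minimum side is max(13.5, 11) = 13.5.
Area = 13.5² = 182.25.

182.25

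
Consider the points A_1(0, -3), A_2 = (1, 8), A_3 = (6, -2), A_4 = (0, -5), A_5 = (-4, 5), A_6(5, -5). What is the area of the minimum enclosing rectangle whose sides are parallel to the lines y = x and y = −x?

133

In coordinates u = x + y, v = x − y the rectangle is axis-aligned; the map (x,y)→(u,v) scales areas by 2.
u-values: -3, 9, 4, -5, 1, 0; range = 9 − (-5) = 14.
v-values: 3, -7, 8, 5, -9, 10; range = 10 − (-9) = 19.
Area = (14 × 19) / 2 = 133.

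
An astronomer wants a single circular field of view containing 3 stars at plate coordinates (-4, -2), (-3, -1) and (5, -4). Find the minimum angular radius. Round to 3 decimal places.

Call the three points A, B, C in the order given.
Side lengths²: AB² = 2, AC² = 85, BC² = 73.
Since AC² = 85 ≥ 73 + 2 = 75, the angle opposite AC is not acute, so the smallest enclosing circle has AC as diameter.
Centre = midpoint of AC = (0.5, -3), r² = 85/4 = 21.25.
r = √(21.25) ≈ 4.610.

4.610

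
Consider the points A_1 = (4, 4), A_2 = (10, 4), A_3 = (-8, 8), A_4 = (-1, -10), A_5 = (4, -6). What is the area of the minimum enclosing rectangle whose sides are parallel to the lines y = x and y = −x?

In coordinates u = x + y, v = x − y the rectangle is axis-aligned; the map (x,y)→(u,v) scales areas by 2.
u-values: 8, 14, 0, -11, -2; range = 14 − (-11) = 25.
v-values: 0, 6, -16, 9, 10; range = 10 − (-16) = 26.
Area = (25 × 26) / 2 = 325.

325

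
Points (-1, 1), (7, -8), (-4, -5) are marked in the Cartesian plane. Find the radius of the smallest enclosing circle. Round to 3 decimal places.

Call the three points A, B, C in the order given.
Side lengths²: AB² = 145, AC² = 45, BC² = 130.
Since AB² = 145 < 130 + 45 = 175, the triangle is acute, so the smallest enclosing circle is the circumcircle.
Circumcentre = (2.1, -4.3), r² = 37.7.
r = √(37.7) ≈ 6.140.

6.140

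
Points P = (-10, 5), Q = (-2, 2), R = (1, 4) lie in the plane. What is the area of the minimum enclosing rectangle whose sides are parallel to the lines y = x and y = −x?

In coordinates u = x + y, v = x − y the rectangle is axis-aligned; the map (x,y)→(u,v) scales areas by 2.
u-values: -5, 0, 5; range = 5 − (-5) = 10.
v-values: -15, -4, -3; range = -3 − (-15) = 12.
Area = (10 × 12) / 2 = 60.

60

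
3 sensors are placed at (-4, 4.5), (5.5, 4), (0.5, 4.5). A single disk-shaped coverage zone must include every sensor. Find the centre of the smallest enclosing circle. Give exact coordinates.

(0.75, 4.25)

Call the three points A, B, C in the order given.
Side lengths²: AB² = 90.5, AC² = 20.25, BC² = 25.25.
Since AB² = 90.5 ≥ 25.25 + 20.25 = 45.5, the angle opposite AB is not acute, so the smallest enclosing circle has AB as diameter.
Centre = midpoint of AB = (0.75, 4.25), r² = 90.5/4 = 22.625.
Centre = (0.75, 4.25).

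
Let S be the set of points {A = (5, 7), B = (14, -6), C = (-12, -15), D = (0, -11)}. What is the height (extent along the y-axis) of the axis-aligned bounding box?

22

max y = 7, min y = -15, so height = 22.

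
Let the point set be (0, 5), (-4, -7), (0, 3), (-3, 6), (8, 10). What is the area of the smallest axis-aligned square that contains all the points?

The bounding box has width 12 and height 17.
An axis-aligned square enclosing the set must have side ≥ max(width, height).
So the minimum side is max(12, 17) = 17.
Area = 17² = 289.

289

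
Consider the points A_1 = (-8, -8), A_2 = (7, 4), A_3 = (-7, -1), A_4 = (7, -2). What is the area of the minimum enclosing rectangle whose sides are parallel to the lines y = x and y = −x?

202.5

In coordinates u = x + y, v = x − y the rectangle is axis-aligned; the map (x,y)→(u,v) scales areas by 2.
u-values: -16, 11, -8, 5; range = 11 − (-16) = 27.
v-values: 0, 3, -6, 9; range = 9 − (-6) = 15.
Area = (27 × 15) / 2 = 202.5.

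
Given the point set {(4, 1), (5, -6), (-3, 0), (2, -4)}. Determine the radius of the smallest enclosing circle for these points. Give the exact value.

A smallest enclosing disk is always determined by at most three of the input points on its boundary.
The farthest pair is (5, -6)–(-3, 0) with squared distance 100. The circle on this segment as diameter has centre (1, -3) and r² = 100/4 = 25.
Check (4, 1): distance² to centre = 25 ≤ 25, so it lies inside.
All remaining points lie in this disk, and no smaller disk contains both endpoints, so this is the minimum enclosing circle.
r = √25 = 5.

5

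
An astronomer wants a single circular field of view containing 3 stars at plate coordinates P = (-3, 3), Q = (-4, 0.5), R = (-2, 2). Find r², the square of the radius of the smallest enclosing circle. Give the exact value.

725/392

Side lengths²: PQ² = 7.25, PR² = 2, QR² = 6.25.
Since PQ² = 7.25 < 6.25 + 2 = 8.25, the triangle is acute, so the smallest enclosing circle is the circumcircle.
Circumcentre = (-93/28, 47/28), r² = 725/392.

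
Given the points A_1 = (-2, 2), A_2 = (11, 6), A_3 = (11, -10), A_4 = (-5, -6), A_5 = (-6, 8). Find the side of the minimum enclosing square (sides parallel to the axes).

18

The bounding box has width 17 and height 18.
An axis-aligned square enclosing the set must have side ≥ max(width, height).
So the minimum side is max(17, 18) = 18.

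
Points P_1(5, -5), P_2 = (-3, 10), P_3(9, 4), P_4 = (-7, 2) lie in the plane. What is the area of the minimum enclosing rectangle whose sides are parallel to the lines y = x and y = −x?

207

In coordinates u = x + y, v = x − y the rectangle is axis-aligned; the map (x,y)→(u,v) scales areas by 2.
u-values: 0, 7, 13, -5; range = 13 − (-5) = 18.
v-values: 10, -13, 5, -9; range = 10 − (-13) = 23.
Area = (18 × 23) / 2 = 207.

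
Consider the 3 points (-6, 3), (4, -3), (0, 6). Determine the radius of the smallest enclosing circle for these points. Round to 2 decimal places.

Call the three points A, B, C in the order given.
Side lengths²: AB² = 136, AC² = 45, BC² = 97.
Since AB² = 136 < 97 + 45 = 142, the triangle is acute, so the smallest enclosing circle is the circumcircle.
Circumcentre = (-19/22, 5/22), r² = 8245/242.
r = √(8245/242) ≈ 5.84.

5.84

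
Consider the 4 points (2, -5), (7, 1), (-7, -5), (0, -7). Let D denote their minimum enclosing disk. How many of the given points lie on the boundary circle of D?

2

The farthest pair is (7, 1)–(-7, -5) with squared distance 232. The circle on this segment as diameter has centre (0, -2) and r² = 232/4 = 58.
Check (2, -5): distance² to centre = 13 ≤ 58, so it lies inside.
All remaining points lie in this disk, and no smaller disk contains both endpoints, so this is the minimum enclosing circle.
The points at distance exactly r from the centre are (7, 1), (-7, -5) — 2 points.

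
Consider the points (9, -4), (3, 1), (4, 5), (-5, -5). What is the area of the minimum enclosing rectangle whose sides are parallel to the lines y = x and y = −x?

In coordinates u = x + y, v = x − y the rectangle is axis-aligned; the map (x,y)→(u,v) scales areas by 2.
u-values: 5, 4, 9, -10; range = 9 − (-10) = 19.
v-values: 13, 2, -1, 0; range = 13 − (-1) = 14.
Area = (19 × 14) / 2 = 133.

133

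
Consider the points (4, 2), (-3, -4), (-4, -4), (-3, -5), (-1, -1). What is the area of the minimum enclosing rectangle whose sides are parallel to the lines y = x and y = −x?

In coordinates u = x + y, v = x − y the rectangle is axis-aligned; the map (x,y)→(u,v) scales areas by 2.
u-values: 6, -7, -8, -8, -2; range = 6 − (-8) = 14.
v-values: 2, 1, 0, 2, 0; range = 2 − 0 = 2.
Area = (14 × 2) / 2 = 14.

14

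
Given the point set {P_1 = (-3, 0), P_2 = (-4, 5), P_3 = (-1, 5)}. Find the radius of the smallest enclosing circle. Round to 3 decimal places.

2.746

Side lengths²: P_1P_2² = 26, P_1P_3² = 29, P_2P_3² = 9.
Since P_1P_3² = 29 < 26 + 9 = 35, the triangle is acute, so the smallest enclosing circle is the circumcircle.
Circumcentre = (-2.5, 2.7), r² = 7.54.
r = √(7.54) ≈ 2.746.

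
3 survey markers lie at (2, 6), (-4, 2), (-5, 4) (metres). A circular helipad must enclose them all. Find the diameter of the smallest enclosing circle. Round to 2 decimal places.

Call the three points A, B, C in the order given.
Side lengths²: AB² = 52, AC² = 53, BC² = 5.
Since AC² = 53 < 52 + 5 = 57, the triangle is acute, so the smallest enclosing circle is the circumcircle.
Circumcentre = (-1.375, 4.5625), r² = 13.45703125.
Diameter = 2r = 2√(13.45703125) ≈ 7.34.

7.34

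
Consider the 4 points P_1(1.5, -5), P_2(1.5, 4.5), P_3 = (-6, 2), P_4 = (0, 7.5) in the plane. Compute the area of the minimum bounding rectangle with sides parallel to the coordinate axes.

x ranges over [-6, 1.5], width 7.5.
y ranges over [-5, 7.5], height 12.5.
Area = 7.5 × 12.5 = 93.75.

93.75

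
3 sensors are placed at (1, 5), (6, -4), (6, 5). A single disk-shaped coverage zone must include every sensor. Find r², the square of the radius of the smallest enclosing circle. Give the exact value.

Call the three points A, B, C in the order given.
Side lengths²: AB² = 106, AC² = 25, BC² = 81.
Since AB² = 106 ≥ 81 + 25 = 106, the angle opposite AB is not acute, so the smallest enclosing circle has AB as diameter.
Centre = midpoint of AB = (3.5, 0.5), r² = 106/4 = 26.5.

26.5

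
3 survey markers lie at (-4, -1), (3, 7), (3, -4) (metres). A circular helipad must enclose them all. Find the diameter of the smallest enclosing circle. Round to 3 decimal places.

Call the three points A, B, C in the order given.
Side lengths²: AB² = 113, AC² = 58, BC² = 121.
Since BC² = 121 < 113 + 58 = 171, the triangle is acute, so the smallest enclosing circle is the circumcircle.
Circumcentre = (17/14, 1.5), r² = 3277/98.
Diameter = 2r = 2√(3277/98) ≈ 11.565.

11.565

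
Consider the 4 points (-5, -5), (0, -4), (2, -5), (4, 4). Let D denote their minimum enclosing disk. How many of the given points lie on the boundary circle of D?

2

By Welzl's lemma the MEC is supported by two points (diametrically opposite) or three points (on a circumcircle).
The farthest pair is (-5, -5)–(4, 4) with squared distance 162. The circle on this segment as diameter has centre (-0.5, -0.5) and r² = 162/4 = 40.5.
Check (0, -4): distance² to centre = 12.5 ≤ 40.5, so it lies inside.
All remaining points lie in this disk, and no smaller disk contains both endpoints, so this is the minimum enclosing circle.
The points at distance exactly r from the centre are (-5, -5), (4, 4) — 2 points.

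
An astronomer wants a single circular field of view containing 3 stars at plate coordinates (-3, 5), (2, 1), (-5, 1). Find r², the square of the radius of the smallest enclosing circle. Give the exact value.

12.8125

Call the three points A, B, C in the order given.
Side lengths²: AB² = 41, AC² = 20, BC² = 49.
Since BC² = 49 < 41 + 20 = 61, the triangle is acute, so the smallest enclosing circle is the circumcircle.
Circumcentre = (-1.5, 1.75), r² = 12.8125.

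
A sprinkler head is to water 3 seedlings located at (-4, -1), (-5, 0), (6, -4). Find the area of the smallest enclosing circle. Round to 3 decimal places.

Call the three points A, B, C in the order given.
Side lengths²: AB² = 2, AC² = 109, BC² = 137.
Since BC² = 137 ≥ 109 + 2 = 111, the angle opposite BC is not acute, so the smallest enclosing circle has BC as diameter.
Centre = midpoint of BC = (0.5, -2), r² = 137/4 = 34.25.
Area = π·r² = π·34.25 ≈ 107.600.

107.600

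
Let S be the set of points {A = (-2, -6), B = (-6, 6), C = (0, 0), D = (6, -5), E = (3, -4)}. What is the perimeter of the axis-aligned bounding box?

48

Width = max x − min x = 6 − (-6) = 12.
Height = max y − min y = 6 − (-6) = 12.
Perimeter = 2(12 + 12) = 48.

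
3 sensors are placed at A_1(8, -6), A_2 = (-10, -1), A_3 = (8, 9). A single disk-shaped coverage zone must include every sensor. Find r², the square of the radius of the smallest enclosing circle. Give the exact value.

Side lengths²: A_1A_2² = 349, A_1A_3² = 225, A_2A_3² = 424.
Since A_2A_3² = 424 < 349 + 225 = 574, the triangle is acute, so the smallest enclosing circle is the circumcircle.
Circumcentre = (7/18, 1.5), r² = 18497/162.

18497/162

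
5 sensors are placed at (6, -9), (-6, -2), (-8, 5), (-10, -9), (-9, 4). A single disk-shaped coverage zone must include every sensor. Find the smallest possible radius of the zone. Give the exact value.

10

The minimum enclosing circle is determined by three boundary points: (6, -9), (-8, 5), (-10, -9).
Their circumcentre is (-2, -3) with r² = 100.
The farthest remaining point (-9, 4) is at distance² 98 ≤ 100.
r = √100 = 10.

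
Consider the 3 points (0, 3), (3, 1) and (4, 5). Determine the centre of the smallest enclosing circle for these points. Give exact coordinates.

Call the three points A, B, C in the order given.
Side lengths²: AB² = 13, AC² = 20, BC² = 17.
Since AC² = 20 < 17 + 13 = 30, the triangle is acute, so the smallest enclosing circle is the circumcircle.
Circumcentre = (33/14, 23/7), r² = 1105/196.
Centre = (33/14, 23/7).

(33/14, 23/7)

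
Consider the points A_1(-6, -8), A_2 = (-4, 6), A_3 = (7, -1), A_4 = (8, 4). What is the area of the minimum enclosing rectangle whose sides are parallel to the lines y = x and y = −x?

In coordinates u = x + y, v = x − y the rectangle is axis-aligned; the map (x,y)→(u,v) scales areas by 2.
u-values: -14, 2, 6, 12; range = 12 − (-14) = 26.
v-values: 2, -10, 8, 4; range = 8 − (-10) = 18.
Area = (26 × 18) / 2 = 234.

234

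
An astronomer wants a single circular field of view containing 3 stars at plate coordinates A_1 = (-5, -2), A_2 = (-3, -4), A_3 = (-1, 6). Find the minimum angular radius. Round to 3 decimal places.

5.099

Side lengths²: A_1A_2² = 8, A_1A_3² = 80, A_2A_3² = 104.
Since A_2A_3² = 104 ≥ 80 + 8 = 88, the angle opposite A_2A_3 is not acute, so the smallest enclosing circle has A_2A_3 as diameter.
Centre = midpoint of A_2A_3 = (-2, 1), r² = 104/4 = 26.
r = √26 ≈ 5.099.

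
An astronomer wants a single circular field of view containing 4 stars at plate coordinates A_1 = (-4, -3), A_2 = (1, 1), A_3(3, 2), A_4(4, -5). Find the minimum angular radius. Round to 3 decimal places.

The minimum enclosing circle of a finite set is fixed by two of the points (as a diameter) or three (as a circumcircle).
The minimum enclosing circle is determined by three boundary points: A_1, A_3, A_4.
Their circumcentre is (14/27, -52/27) with r² = 15725/729.
The farthest remaining point A_2 is at distance² 6410/729 ≤ 15725/729.
r = √(15725/729) ≈ 4.644.

4.644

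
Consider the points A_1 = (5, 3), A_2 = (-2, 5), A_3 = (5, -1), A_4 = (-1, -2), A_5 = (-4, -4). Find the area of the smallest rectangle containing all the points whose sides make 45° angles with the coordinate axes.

In coordinates u = x + y, v = x − y the rectangle is axis-aligned; the map (x,y)→(u,v) scales areas by 2.
u-values: 8, 3, 4, -3, -8; range = 8 − (-8) = 16.
v-values: 2, -7, 6, 1, 0; range = 6 − (-7) = 13.
Area = (16 × 13) / 2 = 104.

104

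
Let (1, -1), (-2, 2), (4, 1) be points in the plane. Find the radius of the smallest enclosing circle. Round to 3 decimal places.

Call the three points A, B, C in the order given.
Side lengths²: AB² = 18, AC² = 13, BC² = 37.
Since BC² = 37 ≥ 18 + 13 = 31, the angle opposite BC is not acute, so the smallest enclosing circle has BC as diameter.
Centre = midpoint of BC = (1, 1.5), r² = 37/4 = 9.25.
r = √(9.25) ≈ 3.041.

3.041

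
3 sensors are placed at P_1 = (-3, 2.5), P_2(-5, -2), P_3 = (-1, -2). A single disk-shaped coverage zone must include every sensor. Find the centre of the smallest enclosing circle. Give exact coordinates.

Side lengths²: P_1P_2² = 24.25, P_1P_3² = 24.25, P_2P_3² = 16.
Since P_1P_3² = 24.25 < 24.25 + 16 = 40.25, the triangle is acute, so the smallest enclosing circle is the circumcircle.
Circumcentre = (-3, -7/36), r² = 9409/1296.
Centre = (-3, -7/36).

(-3, -7/36)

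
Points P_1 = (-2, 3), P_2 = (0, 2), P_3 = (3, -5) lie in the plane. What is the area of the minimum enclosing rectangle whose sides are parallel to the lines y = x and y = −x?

26

In coordinates u = x + y, v = x − y the rectangle is axis-aligned; the map (x,y)→(u,v) scales areas by 2.
u-values: 1, 2, -2; range = 2 − (-2) = 4.
v-values: -5, -2, 8; range = 8 − (-5) = 13.
Area = (4 × 13) / 2 = 26.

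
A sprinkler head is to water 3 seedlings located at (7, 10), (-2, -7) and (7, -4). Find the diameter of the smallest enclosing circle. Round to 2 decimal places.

19.24

Call the three points A, B, C in the order given.
Side lengths²: AB² = 370, AC² = 196, BC² = 90.
Since AB² = 370 ≥ 196 + 90 = 286, the angle opposite AB is not acute, so the smallest enclosing circle has AB as diameter.
Centre = midpoint of AB = (2.5, 1.5), r² = 370/4 = 92.5.
Diameter = 2r = 2√(92.5) ≈ 19.24.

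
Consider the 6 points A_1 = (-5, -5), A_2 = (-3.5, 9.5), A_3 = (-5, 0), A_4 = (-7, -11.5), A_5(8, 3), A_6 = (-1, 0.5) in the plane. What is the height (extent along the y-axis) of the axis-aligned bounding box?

max y = 9.5, min y = -11.5, so height = 21.

21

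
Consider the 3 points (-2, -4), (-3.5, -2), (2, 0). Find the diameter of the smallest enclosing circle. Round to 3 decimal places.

5.912

Call the three points A, B, C in the order given.
Side lengths²: AB² = 6.25, AC² = 32, BC² = 34.25.
Since BC² = 34.25 < 32 + 6.25 = 38.25, the triangle is acute, so the smallest enclosing circle is the circumcircle.
Circumcentre = (-17/28, -39/28), r² = 3425/392.
Diameter = 2r = 2√(3425/392) ≈ 5.912.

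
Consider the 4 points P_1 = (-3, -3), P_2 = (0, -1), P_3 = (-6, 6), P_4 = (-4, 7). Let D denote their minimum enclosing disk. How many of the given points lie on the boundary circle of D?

The minimum enclosing circle of a finite set is fixed by two of the points (as a diameter) or three (as a circumcircle).
The farthest pair is P_1–P_4 with squared distance 101. The circle on this segment as diameter has centre (-3.5, 2) and r² = 101/4 = 25.25.
Check P_2: distance² to centre = 21.25 ≤ 25.25, so it lies inside.
All remaining points lie in this disk, and no smaller disk contains both endpoints, so this is the minimum enclosing circle.
The points at distance exactly r from the centre are P_1, P_4 — 2 points.

2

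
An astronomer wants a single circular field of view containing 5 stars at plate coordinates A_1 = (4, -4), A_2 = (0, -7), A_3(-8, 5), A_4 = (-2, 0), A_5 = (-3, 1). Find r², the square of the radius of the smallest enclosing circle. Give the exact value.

The minimum enclosing circle is determined by three boundary points: A_1, A_2, A_3.
Their circumcentre is (-2.25, 1/6) with r² = 8125/144.
The farthest remaining point A_5 is at distance² 181/144 ≤ 8125/144.

8125/144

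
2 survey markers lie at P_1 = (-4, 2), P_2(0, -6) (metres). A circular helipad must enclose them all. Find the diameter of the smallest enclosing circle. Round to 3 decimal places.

The smallest circle enclosing two points has them as diameter endpoints.
Centre = midpoint = (-2, -2); r² = |P_1P_2|²/4 = 80/4 = 20.
Diameter = 2r = 2√20 ≈ 8.944.

8.944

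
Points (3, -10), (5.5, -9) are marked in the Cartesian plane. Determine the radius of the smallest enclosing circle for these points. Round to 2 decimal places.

The smallest circle enclosing two points has them as diameter endpoints.
Centre = midpoint = (4.25, -9.5); r² = |(3, -10)−(5.5, -9)|²/4 = 7.25/4 = 1.8125.
r = √(1.8125) ≈ 1.35.

1.35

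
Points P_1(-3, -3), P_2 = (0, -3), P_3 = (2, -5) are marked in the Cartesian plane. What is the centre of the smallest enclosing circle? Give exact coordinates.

Side lengths²: P_1P_2² = 9, P_1P_3² = 29, P_2P_3² = 8.
Since P_1P_3² = 29 ≥ 9 + 8 = 17, the angle opposite P_1P_3 is not acute, so the smallest enclosing circle has P_1P_3 as diameter.
Centre = midpoint of P_1P_3 = (-0.5, -4), r² = 29/4 = 7.25.
Centre = (-0.5, -4).

(-0.5, -4)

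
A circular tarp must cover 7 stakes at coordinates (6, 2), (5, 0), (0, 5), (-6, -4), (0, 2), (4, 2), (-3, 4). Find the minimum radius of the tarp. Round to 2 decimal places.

6.71

The farthest pair is (6, 2)–(-6, -4) with squared distance 180. The circle on this segment as diameter has centre (0, -1) and r² = 180/4 = 45.
Check (5, 0): distance² to centre = 26 ≤ 45, so it lies inside.
All remaining points lie in this disk, and no smaller disk contains both endpoints, so this is the minimum enclosing circle.
r = √45 ≈ 6.71.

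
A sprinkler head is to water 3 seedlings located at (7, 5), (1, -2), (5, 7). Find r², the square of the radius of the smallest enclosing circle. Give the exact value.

24.25

Call the three points A, B, C in the order given.
Side lengths²: AB² = 85, AC² = 8, BC² = 97.
Since BC² = 97 ≥ 85 + 8 = 93, the angle opposite BC is not acute, so the smallest enclosing circle has BC as diameter.
Centre = midpoint of BC = (3, 2.5), r² = 97/4 = 24.25.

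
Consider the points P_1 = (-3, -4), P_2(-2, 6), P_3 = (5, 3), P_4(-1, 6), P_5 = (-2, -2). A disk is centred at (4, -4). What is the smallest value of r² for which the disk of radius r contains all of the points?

136

The required radius is the distance from (4, -4) to the farthest point.
Squared distances: 49, 136, 50, 125, 40.
Maximum is 136, attained at P_2.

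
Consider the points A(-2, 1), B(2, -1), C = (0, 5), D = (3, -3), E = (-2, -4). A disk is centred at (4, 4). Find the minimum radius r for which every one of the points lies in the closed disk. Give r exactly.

10

The required radius is the distance from (4, 4) to the farthest point.
Squared distances: 45, 29, 17, 50, 100.
Maximum is 100, attained at E.
r = √100 = 10.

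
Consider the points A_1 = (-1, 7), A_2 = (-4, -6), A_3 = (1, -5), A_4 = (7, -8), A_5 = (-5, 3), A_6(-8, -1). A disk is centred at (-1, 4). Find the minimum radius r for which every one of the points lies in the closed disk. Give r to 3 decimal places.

14.422

The required radius is the distance from (-1, 4) to the farthest point.
Squared distances: 9, 109, 85, 208, 17, 74.
Maximum is 208, attained at A_4.
r = √208 ≈ 14.422.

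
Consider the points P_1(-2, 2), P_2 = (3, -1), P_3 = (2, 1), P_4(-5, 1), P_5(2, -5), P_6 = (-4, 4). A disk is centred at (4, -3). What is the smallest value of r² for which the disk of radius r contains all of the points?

The required radius is the distance from (4, -3) to the farthest point.
Squared distances: 61, 5, 20, 97, 8, 113.
Maximum is 113, attained at P_6.

113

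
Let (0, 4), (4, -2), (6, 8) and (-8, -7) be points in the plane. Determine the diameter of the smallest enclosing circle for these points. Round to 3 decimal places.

By Welzl's lemma the MEC is supported by two points (diametrically opposite) or three points (on a circumcircle).
The farthest pair is (6, 8)–(-8, -7) with squared distance 421. The circle on this segment as diameter has centre (-1, 0.5) and r² = 421/4 = 105.25.
Check (0, 4): distance² to centre = 13.25 ≤ 105.25, so it lies inside.
All remaining points lie in this disk, and no smaller disk contains both endpoints, so this is the minimum enclosing circle.
Diameter = 2r = 2√(105.25) ≈ 20.518.

20.518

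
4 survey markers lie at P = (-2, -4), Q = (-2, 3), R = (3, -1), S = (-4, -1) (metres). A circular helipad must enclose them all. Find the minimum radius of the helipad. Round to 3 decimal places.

3.734

The minimum enclosing circle of a finite set is fixed by two of the points (as a diameter) or three (as a circumcircle).
The minimum enclosing circle is determined by three boundary points: P, Q, R.
Their circumcentre is (-0.7, -0.5) with r² = 13.94.
The farthest remaining point S is at distance² 11.14 ≤ 13.94.
r = √(13.94) ≈ 3.734.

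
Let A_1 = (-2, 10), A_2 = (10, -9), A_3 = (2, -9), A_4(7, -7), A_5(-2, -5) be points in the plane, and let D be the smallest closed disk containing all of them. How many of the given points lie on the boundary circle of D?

The farthest pair is A_1–A_2 with squared distance 505. The circle on this segment as diameter has centre (4, 0.5) and r² = 505/4 = 126.25.
Check A_3: distance² to centre = 94.25 ≤ 126.25, so it lies inside.
All remaining points lie in this disk, and no smaller disk contains both endpoints, so this is the minimum enclosing circle.
The points at distance exactly r from the centre are A_1, A_2 — 2 points.

2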